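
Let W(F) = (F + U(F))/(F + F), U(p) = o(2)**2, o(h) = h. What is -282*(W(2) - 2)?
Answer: 141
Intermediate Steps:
U(p) = 4 (U(p) = 2**2 = 4)
W(F) = (4 + F)/(2*F) (W(F) = (F + 4)/(F + F) = (4 + F)/((2*F)) = (4 + F)*(1/(2*F)) = (4 + F)/(2*F))
-282*(W(2) - 2) = -282*((1/2)*(4 + 2)/2 - 2) = -282*((1/2)*(1/2)*6 - 2) = -282*(3/2 - 2) = -282*(-1/2) = 141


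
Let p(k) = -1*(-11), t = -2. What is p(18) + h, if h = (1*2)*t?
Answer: 7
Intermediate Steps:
p(k) = 11
h = -4 (h = (1*2)*(-2) = 2*(-2) = -4)
p(18) + h = 11 - 4 = 7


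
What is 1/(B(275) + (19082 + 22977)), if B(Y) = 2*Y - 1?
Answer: 1/42608 ≈ 2.3470e-5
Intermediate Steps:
B(Y) = -1 + 2*Y
1/(B(275) + (19082 + 22977)) = 1/((-1 + 2*275) + (19082 + 22977)) = 1/((-1 + 550) + 42059) = 1/(549 + 42059) = 1/42608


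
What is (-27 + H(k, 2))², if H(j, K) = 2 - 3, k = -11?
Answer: 784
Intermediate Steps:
H(j, K) = -1
(-27 + H(k, 2))² = (-27 - 1)² = (-28)² = 784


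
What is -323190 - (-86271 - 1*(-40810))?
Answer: -277729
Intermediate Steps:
-323190 - (-86271 - 1*(-40810)) = -323190 - (-86271 + 40810) = -323190 - 1*(-45461) = -323190 + 45461 = -277729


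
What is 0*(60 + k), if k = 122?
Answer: 0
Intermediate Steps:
0*(60 + k) = 0*(60 + 122) = 0*182 = 0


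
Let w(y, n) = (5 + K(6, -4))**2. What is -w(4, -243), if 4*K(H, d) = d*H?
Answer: -1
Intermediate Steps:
K(H, d) = H*d/4 (K(H, d) = (d*H)/4 = (H*d)/4 = H*d/4)
w(y, n) = 1 (w(y, n) = (5 + (1/4)*6*(-4))**2 = (5 - 6)**2 = (-1)**2 = 1)
-w(4, -243) = -1*1 = -1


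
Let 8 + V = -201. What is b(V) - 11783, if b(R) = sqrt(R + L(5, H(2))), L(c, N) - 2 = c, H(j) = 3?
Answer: -11783 + I*sqrt(202) ≈ -11783.0 + 14.213*I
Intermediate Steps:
V = -209 (V = -8 - 201 = -209)
L(c, N) = 2 + c
b(R) = sqrt(7 + R) (b(R) = sqrt(R + (2 + 5)) = sqrt(R + 7) = sqrt(7 + R))
b(V) - 11783 = sqrt(7 - 209) - 11783 = sqrt(-202) - 11783 = I*sqrt(202) - 11783 = -11783 + I*sqrt(202)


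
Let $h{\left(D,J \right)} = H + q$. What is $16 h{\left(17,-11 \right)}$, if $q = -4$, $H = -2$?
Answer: $-96$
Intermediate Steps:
$h{\left(D,J \right)} = -6$ ($h{\left(D,J \right)} = -2 - 4 = -6$)
$16 h{\left(17,-11 \right)} = 16 \left(-6\right) = -96$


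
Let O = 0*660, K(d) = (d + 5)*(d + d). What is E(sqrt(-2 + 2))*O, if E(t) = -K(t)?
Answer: 0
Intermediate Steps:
K(d) = 2*d*(5 + d) (K(d) = (5 + d)*(2*d) = 2*d*(5 + d))
O = 0
E(t) = -2*t*(5 + t)
E(sqrt(-2 + 2))*O = -2*sqrt(-2 + 2)*(5 + sqrt(-2 + 2))*0 = -2*sqrt(0)*(5 + sqrt(0))*0 = -2*0*(5 + 0)*0 = -2*0*5*0 = 0*0 = 0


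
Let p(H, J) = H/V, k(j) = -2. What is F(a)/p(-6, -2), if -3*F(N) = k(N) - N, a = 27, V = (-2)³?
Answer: 116/9 ≈ 12.889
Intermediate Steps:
V = -8
p(H, J) = -H/8 (p(H, J) = H/(-8) = H*(-⅛) = -H/8)
F(N) = ⅔ + N/3 (F(N) = -(-2 - N)/3 = ⅔ + N/3)
F(a)/p(-6, -2) = (⅔ + (⅓)*27)/((-⅛*(-6))) = (⅔ + 9)/(¾) = (29/3)*(4/3) = 116/9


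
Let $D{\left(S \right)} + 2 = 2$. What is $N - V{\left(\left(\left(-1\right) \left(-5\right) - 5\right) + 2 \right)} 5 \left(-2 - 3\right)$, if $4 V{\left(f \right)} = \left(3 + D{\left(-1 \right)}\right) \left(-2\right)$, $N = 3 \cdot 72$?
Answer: $\frac{357}{2} \approx 178.5$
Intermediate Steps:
$N = 216$
$D{\left(S \right)} = 0$ ($D{\left(S \right)} = -2 + 2 = 0$)
$V{\left(f \right)} = - \frac{3}{2}$ ($V{\left(f \right)} = \frac{\left(3 + 0\right) \left(-2\right)}{4} = \frac{3 \left(-2\right)}{4} = \frac{1}{4} \left(-6\right) = - \frac{3}{2}$)
$N - V{\left(\left(\left(-1\right) \left(-5\right) - 5\right) + 2 \right)} 5 \left(-2 - 3\right) = 216 - - \frac{3 \cdot 5 \left(-2 - 3\right)}{2} = 216 - - \frac{3 \cdot 5 \left(-5\right)}{2} = 216 - \left(- \frac{3}{2}\right) \left(-25\right) = 216 - \frac{75}{2} = \frac{357}{2}$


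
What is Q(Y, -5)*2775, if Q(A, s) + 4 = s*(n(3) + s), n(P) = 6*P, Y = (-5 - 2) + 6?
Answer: -191475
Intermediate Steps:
Y = -1 (Y = -7 + 6 = -1)
Q(A, s) = -4 + s*(18 + s) (Q(A, s) = -4 + s*(6*3 + s) = -4 + s*(18 + s))
Q(Y, -5)*2775 = (-4 + (-5)² + 18*(-5))*2775 = (-4 + 25 - 90)*2775 = -69*2775 = -191475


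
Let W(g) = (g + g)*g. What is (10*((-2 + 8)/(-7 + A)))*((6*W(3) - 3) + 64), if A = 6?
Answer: -10140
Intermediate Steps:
W(g) = 2*g**2 (W(g) = (2*g)*g = 2*g**2)
(10*((-2 + 8)/(-7 + A)))*((6*W(3) - 3) + 64) = (10*((-2 + 8)/(-7 + 6)))*((6*(2*3**2) - 3) + 64) = (10*(6/(-1)))*((6*(2*9) - 3) + 64) = (10*(6*(-1)))*((6*18 - 3) + 64) = (10*(-6))*((108 - 3) + 64) = -60*(105 + 64) = -60*169 = -10140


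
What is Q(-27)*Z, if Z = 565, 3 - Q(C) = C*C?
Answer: -410190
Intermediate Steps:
Q(C) = 3 - C² (Q(C) = 3 - C*C = 3 - C²)
Q(-27)*Z = (3 - 1*(-27)²)*565 = (3 - 1*729)*565 = (3 - 729)*565 = -726*565 = -410190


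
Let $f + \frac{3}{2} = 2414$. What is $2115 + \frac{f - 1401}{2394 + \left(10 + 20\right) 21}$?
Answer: $\frac{1827649}{864} \approx 2115.3$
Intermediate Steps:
$f = \frac{4825}{2}$ ($f = - \frac{3}{2} + 2414 = \frac{4825}{2} \approx 2412.5$)
$2115 + \frac{f - 1401}{2394 + \left(10 + 20\right) 21} = 2115 + \frac{\frac{4825}{2} - 1401}{2394 + \left(10 + 20\right) 21} = 2115 + \frac{2023}{2 \left(2394 + 30 \cdot 21\right)} = 2115 + \frac{2023}{2 \left(2394 + 630\right)} = 2115 + \frac{2023}{2 \cdot 3024} = 2115 + \frac{2023}{2} \cdot \frac{1}{3024} = 2115 + \frac{289}{864} = \frac{1827649}{864}$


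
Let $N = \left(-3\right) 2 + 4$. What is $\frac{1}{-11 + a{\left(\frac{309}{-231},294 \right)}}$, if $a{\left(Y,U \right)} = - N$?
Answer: $- \frac{1}{9} \approx -0.11111$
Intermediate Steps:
$N = -2$ ($N = -6 + 4 = -2$)
$a{\left(Y,U \right)} = 2$ ($a{\left(Y,U \right)} = \left(-1\right) \left(-2\right) = 2$)
$\frac{1}{-11 + a{\left(\frac{309}{-231},294 \right)}} = \frac{1}{-11 + 2} = \frac{1}{-9} = - \frac{1}{9}$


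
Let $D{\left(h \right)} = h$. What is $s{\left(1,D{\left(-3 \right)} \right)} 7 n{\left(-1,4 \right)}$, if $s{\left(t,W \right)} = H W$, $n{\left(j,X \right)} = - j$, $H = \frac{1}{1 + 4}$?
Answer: $- \frac{21}{5} \approx -4.2$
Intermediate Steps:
$H = \frac{1}{5} \approx 0.2$
$s{\left(t,W \right)} = \frac{W}{5}$
$s{\left(1,D{\left(-3 \right)} \right)} 7 n{\left(-1,4 \right)} = \frac{1}{5} \left(-3\right) 7 \left(\left(-1\right) \left(-1\right)\right) = \left(- \frac{3}{5}\right) 7 \cdot 1 = \left(- \frac{21}{5}\right) 1 = - \frac{21}{5}$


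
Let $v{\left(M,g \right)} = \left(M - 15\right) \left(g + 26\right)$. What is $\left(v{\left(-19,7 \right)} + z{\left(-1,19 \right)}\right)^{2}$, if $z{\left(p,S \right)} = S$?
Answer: $1216609$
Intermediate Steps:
$v{\left(M,g \right)} = \left(-15 + M\right) \left(26 + g\right)$
$\left(v{\left(-19,7 \right)} + z{\left(-1,19 \right)}\right)^{2} = \left(\left(-390 - 105 + 26 \left(-19\right) - 133\right) + 19\right)^{2} = \left(\left(-390 - 105 - 494 - 133\right) + 19\right)^{2} = \left(-1122 + 19\right)^{2} = \left(-1103\right)^{2} = 1216609$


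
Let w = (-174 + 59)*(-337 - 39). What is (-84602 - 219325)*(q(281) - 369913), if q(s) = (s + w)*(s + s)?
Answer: -7321263767103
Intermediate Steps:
w = 43240 (w = -115*(-376) = 43240)
q(s) = 2*s*(43240 + s) (q(s) = (s + 43240)*(s + s) = (43240 + s)*(2*s) = 2*s*(43240 + s))
(-84602 - 219325)*(q(281) - 369913) = (-84602 - 219325)*(2*281*(43240 + 281) - 369913) = -303927*(2*281*43521 - 369913) = -303927*(24458802 - 369913) = -303927*24088889 = -7321263767103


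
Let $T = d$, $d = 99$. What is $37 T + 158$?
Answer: $3821$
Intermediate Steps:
$T = 99$
$37 T + 158 = 37 \cdot 99 + 158 = 3663 + 158 = 3821$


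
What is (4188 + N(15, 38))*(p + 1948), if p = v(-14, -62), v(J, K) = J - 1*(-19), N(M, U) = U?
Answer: 8253378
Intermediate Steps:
v(J, K) = 19 + J (v(J, K) = J + 19 = 19 + J)
p = 5 (p = 19 - 14 = 5)
(4188 + N(15, 38))*(p + 1948) = (4188 + 38)*(5 + 1948) = 4226*1953 = 8253378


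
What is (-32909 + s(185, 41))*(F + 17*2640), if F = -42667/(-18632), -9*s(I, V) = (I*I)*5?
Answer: -195391579869031/83844 ≈ -2.3304e+9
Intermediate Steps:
s(I, V) = -5*I²/9 (s(I, V) = -I*I*5/9 = -I²*5/9 = -5*I²/9)
F = 42667/18632 (F = -42667*(-1/18632) = 42667/18632 ≈ 2.2900)
(-32909 + s(185, 41))*(F + 17*2640) = (-32909 - 5/9*185²)*(42667/18632 + 17*2640) = (-32909 - 5/9*34225)*(42667/18632 + 44880) = (-32909 - 171125/9)*(836246827/18632) = -467306/9*836246827/18632 = -195391579869031/83844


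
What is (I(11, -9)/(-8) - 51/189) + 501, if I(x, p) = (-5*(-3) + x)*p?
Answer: 133555/252 ≈ 529.98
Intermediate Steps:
I(x, p) = p*(15 + x) (I(x, p) = (15 + x)*p = p*(15 + x))
(I(11, -9)/(-8) - 51/189) + 501 = (-9*(15 + 11)/(-8) - 51/189) + 501 = (-9*26*(-⅛) - 51*1/189) + 501 = (-234*(-⅛) - 17/63) + 501 = (117/4 - 17/63) + 501 = 7303/252 + 501 = 133555/252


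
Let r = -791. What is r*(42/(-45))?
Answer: 11074/15 ≈ 738.27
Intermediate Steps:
r*(42/(-45)) = -33222/(-45) = -33222*(-1)/45 = -791*(-14/15) = 11074/15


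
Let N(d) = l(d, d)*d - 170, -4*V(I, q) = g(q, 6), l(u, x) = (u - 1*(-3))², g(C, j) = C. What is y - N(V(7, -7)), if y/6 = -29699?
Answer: -11396063/64 ≈ -1.7806e+5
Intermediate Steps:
l(u, x) = (3 + u)² (l(u, x) = (u + 3)² = (3 + u)²)
V(I, q) = -q/4
y = -178194 (y = 6*(-29699) = -178194)
N(d) = -170 + d*(3 + d)² (N(d) = (3 + d)²*d - 170 = d*(3 + d)² - 170 = -170 + d*(3 + d)²)
y - N(V(7, -7)) = -178194 - (-170 + (-¼*(-7))*(3 - ¼*(-7))²) = -178194 - (-170 + 7*(3 + 7/4)²/4) = -178194 - (-170 + 7*(19/4)²/4) = -178194 - (-170 + (7/4)*(361/16)) = -178194 - (-170 + 2527/64) = -178194 - 1*(-8353/64) = -178194 + 8353/64 = -11396063/64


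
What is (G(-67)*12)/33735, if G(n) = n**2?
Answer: 17956/11245 ≈ 1.5968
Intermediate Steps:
(G(-67)*12)/33735 = ((-67)**2*12)/33735 = (4489*12)*(1/33735) = 53868*(1/33735) = 17956/11245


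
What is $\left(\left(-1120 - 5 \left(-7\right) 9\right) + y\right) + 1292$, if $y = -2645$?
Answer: $-2158$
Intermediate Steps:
$\left(\left(-1120 - 5 \left(-7\right) 9\right) + y\right) + 1292 = \left(\left(-1120 - 5 \left(-7\right) 9\right) - 2645\right) + 1292 = \left(\left(-1120 - \left(-35\right) 9\right) - 2645\right) + 1292 = \left(\left(-1120 - -315\right) - 2645\right) + 1292 = \left(\left(-1120 + 315\right) - 2645\right) + 1292 = \left(-805 - 2645\right) + 1292 = -3450 + 1292 = -2158$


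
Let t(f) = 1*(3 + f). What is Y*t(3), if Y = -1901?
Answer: -11406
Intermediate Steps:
t(f) = 3 + f
Y*t(3) = -1901*(3 + 3) = -1901*6 = -11406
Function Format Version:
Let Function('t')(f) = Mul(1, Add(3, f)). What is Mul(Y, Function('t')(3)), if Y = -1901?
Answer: -11406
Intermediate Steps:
Function('t')(f) = Add(3, f)
Mul(Y, Function('t')(3)) = Mul(-1901, Add(3, 3)) = Mul(-1901, 6) = -11406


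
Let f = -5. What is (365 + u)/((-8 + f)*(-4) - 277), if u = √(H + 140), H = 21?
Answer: -73/45 - √161/225 ≈ -1.6786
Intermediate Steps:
u = √161 (u = √(21 + 140) = √161 ≈ 12.689)
(365 + u)/((-8 + f)*(-4) - 277) = (365 + √161)/((-8 - 5)*(-4) - 277) = (365 + √161)/(-13*(-4) - 277) = (365 + √161)/(52 - 277) = (365 + √161)/(-225) = (365 + √161)*(-1/225) = -73/45 - √161/225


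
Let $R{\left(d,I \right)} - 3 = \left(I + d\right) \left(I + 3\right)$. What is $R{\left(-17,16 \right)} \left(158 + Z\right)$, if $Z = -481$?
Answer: $5168$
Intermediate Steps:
$R{\left(d,I \right)} = 3 + \left(3 + I\right) \left(I + d\right)$ ($R{\left(d,I \right)} = 3 + \left(I + d\right) \left(I + 3\right) = 3 + \left(I + d\right) \left(3 + I\right) = 3 + \left(3 + I\right) \left(I + d\right)$)
$R{\left(-17,16 \right)} \left(158 + Z\right) = \left(3 + 16^{2} + 3 \cdot 16 + 3 \left(-17\right) + 16 \left(-17\right)\right) \left(158 - 481\right) = \left(3 + 256 + 48 - 51 - 272\right) \left(-323\right) = \left(-16\right) \left(-323\right) = 5168$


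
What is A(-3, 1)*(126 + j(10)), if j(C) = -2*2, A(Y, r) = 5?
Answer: 610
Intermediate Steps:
j(C) = -4
A(-3, 1)*(126 + j(10)) = 5*(126 - 4) = 5*122 = 610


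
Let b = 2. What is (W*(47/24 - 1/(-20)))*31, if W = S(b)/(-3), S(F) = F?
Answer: -7471/180 ≈ -41.506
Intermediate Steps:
W = -2/3 (W = 2/(-3) = 2*(-1/3) = -2/3 ≈ -0.66667)
(W*(47/24 - 1/(-20)))*31 = -2*(47/24 - 1/(-20))/3*31 = -2*(47*(1/24) - 1*(-1/20))/3*31 = -2*(47/24 + 1/20)/3*31 = -2/3*241/120*31 = -241/180*31 = -7471/180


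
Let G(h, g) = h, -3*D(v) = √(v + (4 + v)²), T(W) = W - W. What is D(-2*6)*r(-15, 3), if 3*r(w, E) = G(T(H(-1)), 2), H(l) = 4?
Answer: 0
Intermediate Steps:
T(W) = 0
D(v) = -√(v + (4 + v)²)/3
r(w, E) = 0 (r(w, E) = (⅓)*0 = 0)
D(-2*6)*r(-15, 3) = -√(-2*6 + (4 - 2*6)²)/3*0 = -√(-12 + (4 - 12)²)/3*0 = -√(-12 + (-8)²)/3*0 = -√(-12 + 64)/3*0 = -2*√13/3*0 = 0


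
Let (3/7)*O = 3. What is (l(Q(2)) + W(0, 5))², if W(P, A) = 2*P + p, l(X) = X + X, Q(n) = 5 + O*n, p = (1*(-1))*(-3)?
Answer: 1681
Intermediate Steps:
O = 7 (O = (7/3)*3 = 7)
p = 3 (p = -1*(-3) = 3)
Q(n) = 5 + 7*n
l(X) = 2*X
W(P, A) = 3 + 2*P (W(P, A) = 2*P + 3 = 3 + 2*P)
(l(Q(2)) + W(0, 5))² = (2*(5 + 7*2) + (3 + 2*0))² = (2*(5 + 14) + (3 + 0))² = (2*19 + 3)² = (38 + 3)² = 41² = 1681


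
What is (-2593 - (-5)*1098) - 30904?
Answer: -28007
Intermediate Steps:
(-2593 - (-5)*1098) - 30904 = (-2593 - 1*(-5490)) - 30904 = (-2593 + 5490) - 30904 = 2897 - 30904 = -28007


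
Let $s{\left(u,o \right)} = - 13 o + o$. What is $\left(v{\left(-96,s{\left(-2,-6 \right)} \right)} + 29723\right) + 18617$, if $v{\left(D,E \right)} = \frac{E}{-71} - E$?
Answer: $\frac{3426956}{71} \approx 48267.0$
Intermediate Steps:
$s{\left(u,o \right)} = - 12 o$
$v{\left(D,E \right)} = - \frac{72 E}{71}$ ($v{\left(D,E \right)} = E \left(- \frac{1}{71}\right) - E = - \frac{E}{71} - E = - \frac{72 E}{71}$)
$\left(v{\left(-96,s{\left(-2,-6 \right)} \right)} + 29723\right) + 18617 = \left(- \frac{72 \left(\left(-12\right) \left(-6\right)\right)}{71} + 29723\right) + 18617 = \left(\left(- \frac{72}{71}\right) 72 + 29723\right) + 18617 = \left(- \frac{5184}{71} + 29723\right) + 18617 = \frac{2105149}{71} + 18617 = \frac{3426956}{71}$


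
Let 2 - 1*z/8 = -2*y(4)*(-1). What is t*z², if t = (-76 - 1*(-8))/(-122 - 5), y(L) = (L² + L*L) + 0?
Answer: 16729088/127 ≈ 1.3173e+5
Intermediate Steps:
y(L) = 2*L² (y(L) = (L² + L²) + 0 = 2*L² + 0 = 2*L²)
z = -496 (z = 16 - 8*(-4*4²)*(-1) = 16 - 8*(-4*16)*(-1) = 16 - 8*(-2*32)*(-1) = 16 - (-512)*(-1) = 16 - 8*64 = 16 - 512 = -496)
t = 68/127 (t = (-76 + 8)/(-127) = -68*(-1/127) = 68/127 ≈ 0.53543)
t*z² = (68/127)*(-496)² = (68/127)*246016 = 16729088/127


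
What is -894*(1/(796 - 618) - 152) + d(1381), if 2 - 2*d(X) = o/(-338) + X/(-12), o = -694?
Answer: 49072342769/360984 ≈ 1.3594e+5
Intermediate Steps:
d(X) = -9/338 + X/24 (d(X) = 1 - (-694/(-338) + X/(-12))/2 = 1 - (-694*(-1/338) + X*(-1/12))/2 = 1 - (347/169 - X/12)/2 = 1 + (-347/338 + X/24) = -9/338 + X/24)
-894*(1/(796 - 618) - 152) + d(1381) = -894*(1/(796 - 618) - 152) + (-9/338 + (1/24)*1381) = -894*(1/178 - 152) + (-9/338 + 1381/24) = -894*(1/178 - 152) + 233281/4056 = -894*(-27055/178) + 233281/4056 = 12093585/89 + 233281/4056 = 49072342769/360984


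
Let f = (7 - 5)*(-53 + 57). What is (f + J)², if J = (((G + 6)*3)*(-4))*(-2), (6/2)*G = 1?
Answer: 25600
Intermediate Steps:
G = ⅓ (G = (⅓)*1 = ⅓ ≈ 0.33333)
f = 8 (f = 2*4 = 8)
J = 152 (J = (((⅓ + 6)*3)*(-4))*(-2) = (((19/3)*3)*(-4))*(-2) = (19*(-4))*(-2) = -76*(-2) = 152)
(f + J)² = (8 + 152)² = 160² = 25600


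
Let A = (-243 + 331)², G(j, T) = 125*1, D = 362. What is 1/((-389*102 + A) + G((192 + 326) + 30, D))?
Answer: -1/31809 ≈ -3.1438e-5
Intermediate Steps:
G(j, T) = 125
A = 7744 (A = 88² = 7744)
1/((-389*102 + A) + G((192 + 326) + 30, D)) = 1/((-389*102 + 7744) + 125) = 1/((-39678 + 7744) + 125) = 1/(-31934 + 125) = 1/(-31809) = -1/31809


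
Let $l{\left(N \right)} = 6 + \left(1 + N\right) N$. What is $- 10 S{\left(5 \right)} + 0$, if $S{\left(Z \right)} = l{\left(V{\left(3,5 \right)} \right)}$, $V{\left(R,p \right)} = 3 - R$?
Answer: $-60$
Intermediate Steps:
$l{\left(N \right)} = 6 + N \left(1 + N\right)$
$S{\left(Z \right)} = 6$ ($S{\left(Z \right)} = 6 + \left(3 - 3\right) + \left(3 - 3\right)^{2} = 6 + 0 + 0^{2} = 6 + 0 + 0 = 6$)
$- 10 S{\left(5 \right)} + 0 = \left(-10\right) 6 + 0 = -60 + 0 = -60$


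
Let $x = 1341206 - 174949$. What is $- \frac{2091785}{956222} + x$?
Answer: $\frac{1115198509269}{956222} \approx 1.1663 \cdot 10^{6}$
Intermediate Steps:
$x = 1166257$
$- \frac{2091785}{956222} + x = - \frac{2091785}{956222} + 1166257 = \frac{1115198509269}{956222}$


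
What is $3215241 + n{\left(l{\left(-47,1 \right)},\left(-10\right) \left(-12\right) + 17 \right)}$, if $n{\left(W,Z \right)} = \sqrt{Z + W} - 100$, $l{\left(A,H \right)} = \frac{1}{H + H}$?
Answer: $3215141 + \frac{5 \sqrt{22}}{2} \approx 3.2152 \cdot 10^{6}$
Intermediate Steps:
$l{\left(A,H \right)} = \frac{1}{2 H}$
$n{\left(W,Z \right)} = -100 + \sqrt{W + Z}$ ($n{\left(W,Z \right)} = \sqrt{W + Z} - 100 = -100 + \sqrt{W + Z}$)
$3215241 + n{\left(l{\left(-47,1 \right)},\left(-10\right) \left(-12\right) + 17 \right)} = 3215241 - \left(100 - \sqrt{\frac{1}{2 \cdot 1} + \left(\left(-10\right) \left(-12\right) + 17\right)}\right) = 3215241 - \left(100 - \sqrt{\frac{1}{2} \cdot 1 + \left(120 + 17\right)}\right) = 3215241 - \left(100 - \sqrt{\frac{1}{2} + 137}\right) = 3215241 - \left(100 - \sqrt{\frac{275}{2}}\right) = 3215241 - \left(100 - \frac{5 \sqrt{22}}{2}\right) = 3215141 + \frac{5 \sqrt{22}}{2}$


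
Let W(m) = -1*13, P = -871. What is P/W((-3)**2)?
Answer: 67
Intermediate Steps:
W(m) = -13
P/W((-3)**2) = -871/(-13) = -871*(-1/13) = 67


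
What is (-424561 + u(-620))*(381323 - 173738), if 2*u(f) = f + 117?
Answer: -176369405625/2 ≈ -8.8185e+10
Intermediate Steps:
u(f) = 117/2 + f/2 (u(f) = (f + 117)/2 = (117 + f)/2 = 117/2 + f/2)
(-424561 + u(-620))*(381323 - 173738) = (-424561 + (117/2 + (1/2)*(-620)))*(381323 - 173738) = (-424561 + (117/2 - 310))*207585 = (-424561 - 503/2)*207585 = -849625/2*207585 = -176369405625/2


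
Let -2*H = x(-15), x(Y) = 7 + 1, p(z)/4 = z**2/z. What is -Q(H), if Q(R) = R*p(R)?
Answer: -64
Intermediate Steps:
p(z) = 4*z (p(z) = 4*(z**2/z) = 4*z)
x(Y) = 8
H = -4 (H = -1/2*8 = -4)
Q(R) = 4*R**2 (Q(R) = R*(4*R) = 4*R**2)
-Q(H) = -4*(-4)**2 = -4*16 = -1*64 = -64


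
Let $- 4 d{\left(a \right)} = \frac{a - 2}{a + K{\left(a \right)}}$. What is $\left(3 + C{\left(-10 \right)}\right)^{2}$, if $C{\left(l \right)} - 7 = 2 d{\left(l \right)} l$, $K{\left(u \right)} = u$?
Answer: $169$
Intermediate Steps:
$d{\left(a \right)} = - \frac{-2 + a}{8 a}$ ($d{\left(a \right)} = - \frac{\left(a - 2\right) \frac{1}{a + a}}{4} = - \frac{\left(-2 + a\right) \frac{1}{2 a}}{4} = - \frac{\frac{1}{2} \frac{1}{a} \left(-2 + a\right)}{4} = - \frac{-2 + a}{8 a}$)
$C{\left(l \right)} = \frac{15}{2} - \frac{l}{4}$ ($C{\left(l \right)} = 7 + 2 \frac{2 - l}{8 l} l = 7 + \frac{2 - l}{4 l} l = 7 - \left(- \frac{1}{2} + \frac{l}{4}\right) = \frac{15}{2} - \frac{l}{4}$)
$\left(3 + C{\left(-10 \right)}\right)^{2} = \left(3 + \left(\frac{15}{2} - - \frac{5}{2}\right)\right)^{2} = \left(3 + \left(\frac{15}{2} + \frac{5}{2}\right)\right)^{2} = \left(3 + 10\right)^{2} = 13^{2} = 169$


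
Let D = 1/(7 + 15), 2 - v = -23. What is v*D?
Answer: 25/22 ≈ 1.1364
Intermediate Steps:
v = 25 (v = 2 - 1*(-23) = 2 + 23 = 25)
D = 1/22 ≈ 0.045455
v*D = 25*(1/22) = 25/22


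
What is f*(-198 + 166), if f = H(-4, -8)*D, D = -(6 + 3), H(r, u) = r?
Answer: -1152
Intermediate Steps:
D = -9 (D = -1*9 = -9)
f = 36 (f = -4*(-9) = 36)
f*(-198 + 166) = 36*(-198 + 166) = 36*(-32) = -1152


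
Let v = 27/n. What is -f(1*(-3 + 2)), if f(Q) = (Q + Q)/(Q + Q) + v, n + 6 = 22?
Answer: -43/16 ≈ -2.6875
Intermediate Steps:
n = 16 (n = -6 + 22 = 16)
v = 27/16 ≈ 1.6875
f(Q) = 43/16 (f(Q) = (Q + Q)/(Q + Q) + 27/16 = (2*Q)/((2*Q)) + 27/16 = (2*Q)*(1/(2*Q)) + 27/16 = 1 + 27/16 = 43/16)
-f(1*(-3 + 2)) = -1*43/16 = -43/16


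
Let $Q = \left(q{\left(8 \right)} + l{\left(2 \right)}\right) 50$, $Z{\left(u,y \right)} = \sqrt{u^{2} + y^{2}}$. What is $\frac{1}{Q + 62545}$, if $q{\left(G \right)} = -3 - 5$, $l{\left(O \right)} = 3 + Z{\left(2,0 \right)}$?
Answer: $\frac{1}{62395} \approx 1.6027 \cdot 10^{-5}$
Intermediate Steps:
$l{\left(O \right)} = 5$ ($l{\left(O \right)} = 3 + \sqrt{2^{2} + 0^{2}} = 3 + \sqrt{4 + 0} = 3 + \sqrt{4} = 3 + 2 = 5$)
$q{\left(G \right)} = -8$
$Q = -150$ ($Q = \left(-8 + 5\right) 50 = \left(-3\right) 50 = -150$)
$\frac{1}{Q + 62545} = \frac{1}{-150 + 62545} = \frac{1}{62395}$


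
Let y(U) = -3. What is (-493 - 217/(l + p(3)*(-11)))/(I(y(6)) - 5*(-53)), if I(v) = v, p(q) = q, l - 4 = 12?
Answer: -4082/2227 ≈ -1.8330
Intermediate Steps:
l = 16 (l = 4 + 12 = 16)
(-493 - 217/(l + p(3)*(-11)))/(I(y(6)) - 5*(-53)) = (-493 - 217/(16 + 3*(-11)))/(-3 - 5*(-53)) = (-493 - 217/(16 - 33))/(-3 + 265) = (-493 - 217/(-17))/262 = (-493 - 217*(-1/17))*(1/262) = (-493 + 217/17)*(1/262) = -8164/17*1/262 = -4082/2227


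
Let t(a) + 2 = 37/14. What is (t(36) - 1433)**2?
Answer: 402122809/196 ≈ 2.0516e+6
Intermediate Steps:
t(a) = 9/14 (t(a) = -2 + 37/14 = 9/14)
(t(36) - 1433)**2 = (9/14 - 1433)**2 = (-20053/14)**2 = 402122809/196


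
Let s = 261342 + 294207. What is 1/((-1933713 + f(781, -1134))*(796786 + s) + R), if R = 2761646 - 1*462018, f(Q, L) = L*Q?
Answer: -1/3812726372317 ≈ -2.6228e-13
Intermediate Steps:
s = 555549
R = 2299628 (R = 2761646 - 462018 = 2299628)
1/((-1933713 + f(781, -1134))*(796786 + s) + R) = 1/((-1933713 - 1134*781)*(796786 + 555549) + 2299628) = 1/((-1933713 - 885654)*1352335 + 2299628) = 1/(-2819367*1352335 + 2299628) = 1/(-3812728671945 + 2299628) = 1/(-3812726372317) = -1/3812726372317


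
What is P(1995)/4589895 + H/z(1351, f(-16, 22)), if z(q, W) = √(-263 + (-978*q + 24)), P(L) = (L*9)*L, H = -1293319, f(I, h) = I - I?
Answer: 2388015/305993 + 1293319*I*√1321517/1321517 ≈ 7.8041 + 1125.0*I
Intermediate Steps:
f(I, h) = 0
P(L) = 9*L² (P(L) = (9*L)*L = 9*L²)
z(q, W) = √(-239 - 978*q) (z(q, W) = √(-263 + (24 - 978*q)) = √(-239 - 978*q))
P(1995)/4589895 + H/z(1351, f(-16, 22)) = (9*1995²)/4589895 - 1293319/√(-239 - 978*1351) = (9*3980025)*(1/4589895) - 1293319/√(-239 - 1321278) = 35820225*(1/4589895) - 1293319*(-I*√1321517/1321517) = 2388015/305993 - 1293319*(-I*√1321517/1321517) = 2388015/305993 - (-1293319)*I*√1321517/1321517 = 2388015/305993 + 1293319*I*√1321517/1321517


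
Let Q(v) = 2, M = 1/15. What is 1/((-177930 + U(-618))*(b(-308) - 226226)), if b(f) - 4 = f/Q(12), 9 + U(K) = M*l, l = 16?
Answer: 15/604213163944 ≈ 2.4826e-11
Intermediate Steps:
M = 1/15 ≈ 0.066667
U(K) = -119/15 (U(K) = -9 + (1/15)*16 = -9 + 16/15 = -119/15)
b(f) = 4 + f/2
1/((-177930 + U(-618))*(b(-308) - 226226)) = 1/((-177930 - 119/15)*((4 + (½)*(-308)) - 226226)) = 1/(-2669069*((4 - 154) - 226226)/15) = 1/(-2669069*(-150 - 226226)/15) = 1/(-2669069/15*(-226376)) = 1/(604213163944/15) = 15/604213163944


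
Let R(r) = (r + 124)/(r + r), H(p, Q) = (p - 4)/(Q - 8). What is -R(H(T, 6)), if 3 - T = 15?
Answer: -33/4 ≈ -8.2500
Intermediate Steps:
T = -12 (T = 3 - 1*15 = 3 - 15 = -12)
H(p, Q) = (-4 + p)/(-8 + Q)
R(r) = (124 + r)/(2*r) (R(r) = (124 + r)/((2*r)) = (124 + r)*(1/(2*r)) = (124 + r)/(2*r))
-R(H(T, 6)) = -(124 + (-4 - 12)/(-8 + 6))/(2*((-4 - 12)/(-8 + 6))) = -(124 - 16/(-2))/(2*(-16/(-2))) = -(124 - ½*(-16))/(2*((-½*(-16)))) = -(124 + 8)/(2*8) = -132/(2*8) = -1*33/4 = -33/4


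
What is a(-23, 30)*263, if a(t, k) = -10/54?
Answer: -1315/27 ≈ -48.704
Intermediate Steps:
a(t, k) = -5/27 (a(t, k) = -10*1/54 = -5/27)
a(-23, 30)*263 = -5/27*263 = -1315/27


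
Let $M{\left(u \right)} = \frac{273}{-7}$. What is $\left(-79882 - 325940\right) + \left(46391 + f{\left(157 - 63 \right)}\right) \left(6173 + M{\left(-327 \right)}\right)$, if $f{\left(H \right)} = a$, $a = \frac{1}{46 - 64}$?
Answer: $\frac{2557406081}{9} \approx 2.8416 \cdot 10^{8}$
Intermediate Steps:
$a = - \frac{1}{18}$ ($a = \frac{1}{-18} = - \frac{1}{18} \approx -0.055556$)
$M{\left(u \right)} = -39$ ($M{\left(u \right)} = 273 \left(- \frac{1}{7}\right) = -39$)
$f{\left(H \right)} = - \frac{1}{18}$
$\left(-79882 - 325940\right) + \left(46391 + f{\left(157 - 63 \right)}\right) \left(6173 + M{\left(-327 \right)}\right) = \left(-79882 - 325940\right) + \left(46391 - \frac{1}{18}\right) \left(6173 - 39\right) = -405822 + \frac{835037}{18} \cdot 6134 = -405822 + \frac{2561058479}{9} = \frac{2557406081}{9}$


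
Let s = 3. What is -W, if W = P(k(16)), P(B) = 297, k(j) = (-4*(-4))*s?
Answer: -297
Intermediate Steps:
k(j) = 48 (k(j) = -4*(-4)*3 = 16*3 = 48)
W = 297
-W = -1*297 = -297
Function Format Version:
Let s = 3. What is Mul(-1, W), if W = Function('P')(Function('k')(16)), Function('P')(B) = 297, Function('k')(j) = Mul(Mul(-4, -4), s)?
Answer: -297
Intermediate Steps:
Function('k')(j) = 48 (Function('k')(j) = Mul(Mul(-4, -4), 3) = Mul(16, 3) = 48)
W = 297
Mul(-1, W) = Mul(-1, 297) = -297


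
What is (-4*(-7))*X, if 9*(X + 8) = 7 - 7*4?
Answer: -868/3 ≈ -289.33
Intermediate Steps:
X = -31/3 (X = -8 + (7 - 7*4)/9 = -8 + (7 - 28)/9 = -8 + (⅑)*(-21) = -8 - 7/3 = -31/3 ≈ -10.333)
(-4*(-7))*X = -4*(-7)*(-31/3) = 28*(-31/3) = -868/3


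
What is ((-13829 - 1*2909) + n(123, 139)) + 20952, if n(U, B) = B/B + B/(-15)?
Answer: 63086/15 ≈ 4205.7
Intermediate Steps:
n(U, B) = 1 - B/15 (n(U, B) = 1 + B*(-1/15) = 1 - B/15)
((-13829 - 1*2909) + n(123, 139)) + 20952 = ((-13829 - 1*2909) + (1 - 1/15*139)) + 20952 = ((-13829 - 2909) + (1 - 139/15)) + 20952 = (-16738 - 124/15) + 20952 = -251194/15 + 20952 = 63086/15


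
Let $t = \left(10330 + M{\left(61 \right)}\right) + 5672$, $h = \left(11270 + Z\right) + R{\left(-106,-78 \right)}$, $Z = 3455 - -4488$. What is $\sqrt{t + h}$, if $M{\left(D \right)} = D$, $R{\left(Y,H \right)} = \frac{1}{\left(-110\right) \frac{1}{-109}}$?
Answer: $\frac{\sqrt{426851590}}{110} \approx 187.82$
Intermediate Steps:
$R{\left(Y,H \right)} = \frac{109}{110}$ ($R{\left(Y,H \right)} = \frac{1}{\left(-110\right) \left(- \frac{1}{109}\right)} = \frac{1}{\frac{110}{109}} = \frac{109}{110}$)
$Z = 7943$ ($Z = 3455 + 4488 = 7943$)
$h = \frac{2113539}{110}$ ($h = \left(11270 + 7943\right) + \frac{109}{110} = 19213 + \frac{109}{110} = \frac{2113539}{110} \approx 19214.0$)
$t = 16063$ ($t = \left(10330 + 61\right) + 5672 = 10391 + 5672 = 16063$)
$\sqrt{t + h} = \sqrt{16063 + \frac{2113539}{110}} = \sqrt{\frac{3880469}{110}} = \frac{\sqrt{426851590}}{110}$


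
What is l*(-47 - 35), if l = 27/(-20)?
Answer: 1107/10 ≈ 110.70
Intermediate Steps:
l = -27/20 (l = 27*(-1/20) = -27/20 ≈ -1.3500)
l*(-47 - 35) = -27*(-47 - 35)/20 = -27/20*(-82) = 1107/10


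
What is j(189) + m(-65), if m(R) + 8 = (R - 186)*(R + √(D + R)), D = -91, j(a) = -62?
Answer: 16245 - 502*I*√39 ≈ 16245.0 - 3135.0*I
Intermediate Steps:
m(R) = -8 + (-186 + R)*(R + √(-91 + R)) (m(R) = -8 + (R - 186)*(R + √(-91 + R)) = -8 + (-186 + R)*(R + √(-91 + R)))
j(189) + m(-65) = -62 + (-8 + (-65)² - 186*(-65) - 186*√(-91 - 65) - 65*√(-91 - 65)) = -62 + (-8 + 4225 + 12090 - 372*I*√39 - 130*I*√39) = -62 + (16307 - 502*I*√39) = 16245 - 502*I*√39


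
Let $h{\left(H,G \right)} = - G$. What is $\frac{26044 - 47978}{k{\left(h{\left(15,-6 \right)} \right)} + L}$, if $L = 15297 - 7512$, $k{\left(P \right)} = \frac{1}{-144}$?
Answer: $- \frac{3158496}{1121039} \approx -2.8175$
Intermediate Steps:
$k{\left(P \right)} = - \frac{1}{144}$
$L = 7785$ ($L = 15297 - 7512 = 7785$)
$\frac{26044 - 47978}{k{\left(h{\left(15,-6 \right)} \right)} + L} = \frac{26044 - 47978}{- \frac{1}{144} + 7785} = - \frac{21934}{\frac{1121039}{144}} = \left(-21934\right) \frac{144}{1121039} = - \frac{3158496}{1121039}$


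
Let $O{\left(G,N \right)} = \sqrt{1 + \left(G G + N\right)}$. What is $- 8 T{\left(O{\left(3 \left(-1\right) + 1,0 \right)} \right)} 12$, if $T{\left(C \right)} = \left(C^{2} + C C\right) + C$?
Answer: $-960 - 96 \sqrt{5} \approx -1174.7$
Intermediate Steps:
$O{\left(G,N \right)} = \sqrt{1 + N + G^{2}}$ ($O{\left(G,N \right)} = \sqrt{1 + \left(G^{2} + N\right)} = \sqrt{1 + \left(N + G^{2}\right)} = \sqrt{1 + N + G^{2}}$)
$T{\left(C \right)} = C + 2 C^{2}$ ($T{\left(C \right)} = \left(C^{2} + C^{2}\right) + C = 2 C^{2} + C = C + 2 C^{2}$)
$- 8 T{\left(O{\left(3 \left(-1\right) + 1,0 \right)} \right)} 12 = - 8 \sqrt{1 + 0 + \left(3 \left(-1\right) + 1\right)^{2}} \left(1 + 2 \sqrt{1 + 0 + \left(3 \left(-1\right) + 1\right)^{2}}\right) 12 = - 8 \sqrt{1 + 0 + \left(-3 + 1\right)^{2}} \left(1 + 2 \sqrt{1 + 0 + \left(-3 + 1\right)^{2}}\right) 12 = - 8 \sqrt{1 + 0 + \left(-2\right)^{2}} \left(1 + 2 \sqrt{1 + 0 + \left(-2\right)^{2}}\right) 12 = - 8 \sqrt{1 + 0 + 4} \left(1 + 2 \sqrt{1 + 0 + 4}\right) 12 = - 8 \sqrt{5} \left(1 + 2 \sqrt{5}\right) 12 = - 96 \sqrt{5} \left(1 + 2 \sqrt{5}\right)$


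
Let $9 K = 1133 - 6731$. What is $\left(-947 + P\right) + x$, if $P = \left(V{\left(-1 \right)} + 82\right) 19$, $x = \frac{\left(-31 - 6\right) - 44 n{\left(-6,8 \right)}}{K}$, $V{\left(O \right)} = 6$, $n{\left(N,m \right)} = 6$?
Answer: $\frac{451251}{622} \approx 725.48$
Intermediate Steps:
$K = -622$ ($K = \frac{1133 - 6731}{9} = \frac{1}{9} \left(-5598\right) = -622$)
$x = \frac{301}{622}$ ($x = \frac{\left(-31 - 6\right) - 264}{-622} = \left(-37 - 264\right) \left(- \frac{1}{622}\right) = \left(-301\right) \left(- \frac{1}{622}\right) = \frac{301}{622} \approx 0.48392$)
$P = 1672$ ($P = \left(6 + 82\right) 19 = 88 \cdot 19 = 1672$)
$\left(-947 + P\right) + x = \left(-947 + 1672\right) + \frac{301}{622} = 725 + \frac{301}{622} = \frac{451251}{622}$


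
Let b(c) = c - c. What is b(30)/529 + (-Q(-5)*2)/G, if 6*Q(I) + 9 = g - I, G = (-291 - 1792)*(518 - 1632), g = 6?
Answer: -1/3480693 ≈ -2.8730e-7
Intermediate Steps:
b(c) = 0
G = 2320462 (G = -2083*(-1114) = 2320462)
Q(I) = -½ - I/6 (Q(I) = -3/2 + (6 - I)/6 = -3/2 + (1 - I/6) = -½ - I/6)
b(30)/529 + (-Q(-5)*2)/G = 0/529 + (-(-½ - ⅙*(-5))*2)/2320462 = 0*(1/529) + (-(-½ + ⅚)*2)*(1/2320462) = 0 + (-1*⅓*2)*(1/2320462) = 0 - ⅓*2*(1/2320462) = 0 - ⅔*1/2320462 = 0 - 1/3480693 = -1/3480693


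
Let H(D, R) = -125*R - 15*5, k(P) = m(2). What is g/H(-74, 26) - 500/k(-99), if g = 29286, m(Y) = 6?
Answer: -919108/9975 ≈ -92.141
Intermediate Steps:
k(P) = 6
H(D, R) = -75 - 125*R (H(D, R) = -125*R - 75 = -75 - 125*R)
g/H(-74, 26) - 500/k(-99) = 29286/(-75 - 125*26) - 500/6 = 29286/(-75 - 3250) - 500*⅙ = 29286/(-3325) - 250/3 = 29286*(-1/3325) - 250/3 = -29286/3325 - 250/3 = -919108/9975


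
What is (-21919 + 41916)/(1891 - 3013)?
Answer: -19997/1122 ≈ -17.823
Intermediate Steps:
(-21919 + 41916)/(1891 - 3013) = 19997/(-1122) = 19997*(-1/1122) = -19997/1122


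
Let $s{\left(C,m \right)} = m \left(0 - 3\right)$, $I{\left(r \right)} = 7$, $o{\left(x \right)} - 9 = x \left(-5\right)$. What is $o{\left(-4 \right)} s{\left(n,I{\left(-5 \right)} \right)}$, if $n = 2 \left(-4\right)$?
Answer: $-609$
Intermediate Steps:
$o{\left(x \right)} = 9 - 5 x$ ($o{\left(x \right)} = 9 + x \left(-5\right) = 9 - 5 x$)
$n = -8$
$s{\left(C,m \right)} = - 3 m$ ($s{\left(C,m \right)} = m \left(-3\right) = - 3 m$)
$o{\left(-4 \right)} s{\left(n,I{\left(-5 \right)} \right)} = \left(9 - -20\right) \left(\left(-3\right) 7\right) = \left(9 + 20\right) \left(-21\right) = 29 \left(-21\right) = -609$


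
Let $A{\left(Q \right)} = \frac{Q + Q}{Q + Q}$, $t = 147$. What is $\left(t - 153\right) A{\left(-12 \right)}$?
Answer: $-6$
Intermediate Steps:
$A{\left(Q \right)} = 1$ ($A{\left(Q \right)} = \frac{2 Q}{2 Q} = 2 Q \frac{1}{2 Q} = 1$)
$\left(t - 153\right) A{\left(-12 \right)} = \left(147 - 153\right) 1 = \left(-6\right) 1 = -6$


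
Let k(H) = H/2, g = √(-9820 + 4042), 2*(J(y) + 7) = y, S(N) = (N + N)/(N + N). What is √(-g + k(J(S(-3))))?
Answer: √(-13 - 12*I*√642)/2 ≈ 6.0346 - 6.2981*I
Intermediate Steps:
S(N) = 1 (S(N) = (2*N)/((2*N)) = (2*N)*(1/(2*N)) = 1)
J(y) = -7 + y/2
g = 3*I*√642 (g = √(-5778) = 3*I*√642 ≈ 76.013*I)
k(H) = H/2 (k(H) = H*(½) = H/2)
√(-g + k(J(S(-3)))) = √(-3*I*√642 + (-7 + (½)*1)/2) = √(-3*I*√642 + (-7 + ½)/2) = √(-3*I*√642 + (½)*(-13/2)) = √(-3*I*√642 - 13/4) = √(-13/4 - 3*I*√642)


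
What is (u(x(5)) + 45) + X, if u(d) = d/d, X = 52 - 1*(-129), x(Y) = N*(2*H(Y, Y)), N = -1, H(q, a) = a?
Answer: 227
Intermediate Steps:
x(Y) = -2*Y
X = 181 (X = 52 + 129 = 181)
u(d) = 1
(u(x(5)) + 45) + X = (1 + 45) + 181 = 46 + 181 = 227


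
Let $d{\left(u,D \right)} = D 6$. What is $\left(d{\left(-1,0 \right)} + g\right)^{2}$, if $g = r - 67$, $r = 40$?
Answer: $729$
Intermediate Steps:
$d{\left(u,D \right)} = 6 D$
$g = -27$ ($g = 40 - 67 = -27$)
$\left(d{\left(-1,0 \right)} + g\right)^{2} = \left(6 \cdot 0 - 27\right)^{2} = \left(0 - 27\right)^{2} = \left(-27\right)^{2} = 729$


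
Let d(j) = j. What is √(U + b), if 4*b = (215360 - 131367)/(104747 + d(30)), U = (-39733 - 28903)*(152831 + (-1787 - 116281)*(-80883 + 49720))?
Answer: 9*I*√136914158770892406101759/209554 ≈ 1.5892e+7*I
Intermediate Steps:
U = -252546567981940 (U = -68636*(152831 - 118068*(-31163)) = -68636*(152831 + 3679353084) = -68636*3679505915 = -252546567981940)
b = 83993/419108 (b = ((215360 - 131367)/(104747 + 30))/4 = (83993/104777)/4 = (83993*(1/104777))/4 = (¼)*(83993/104777) = 83993/419108 ≈ 0.20041)
√(U + b) = √(-252546567981940 + 83993/419108) = √(-105844287013774825527/419108) = 9*I*√136914158770892406101759/209554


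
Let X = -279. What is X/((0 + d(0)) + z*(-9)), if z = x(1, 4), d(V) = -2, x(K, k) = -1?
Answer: -279/7 ≈ -39.857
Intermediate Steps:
z = -1
X/((0 + d(0)) + z*(-9)) = -279/((0 - 2) - 1*(-9)) = -279/(-2 + 9) = -279/7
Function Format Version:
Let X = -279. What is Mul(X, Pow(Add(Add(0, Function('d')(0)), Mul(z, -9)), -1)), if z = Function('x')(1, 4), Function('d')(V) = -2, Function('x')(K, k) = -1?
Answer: Rational(-279, 7) ≈ -39.857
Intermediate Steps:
z = -1
Mul(X, Pow(Add(Add(0, Function('d')(0)), Mul(z, -9)), -1)) = Mul(-279, Pow(Add(Add(0, -2), Mul(-1, -9)), -1)) = Mul(-279, Pow(Add(-2, 9), -1)) = Mul(-279, Pow(7, -1)) = Mul(-279, Rational(1, 7)) = Rational(-279, 7)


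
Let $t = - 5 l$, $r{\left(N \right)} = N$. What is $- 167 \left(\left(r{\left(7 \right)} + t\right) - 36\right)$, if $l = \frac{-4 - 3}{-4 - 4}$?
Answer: $\frac{44589}{8} \approx 5573.6$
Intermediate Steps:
$l = \frac{7}{8}$ ($l = - \frac{7}{-8} = \left(-7\right) \left(- \frac{1}{8}\right) = \frac{7}{8} \approx 0.875$)
$t = - \frac{35}{8}$ ($t = \left(-5\right) \frac{7}{8} = - \frac{35}{8} \approx -4.375$)
$- 167 \left(\left(r{\left(7 \right)} + t\right) - 36\right) = - 167 \left(\left(7 - \frac{35}{8}\right) - 36\right) = - 167 \left(\frac{21}{8} - 36\right) = \left(-167\right) \left(- \frac{267}{8}\right) = \frac{44589}{8}$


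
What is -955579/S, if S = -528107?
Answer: 955579/528107 ≈ 1.8094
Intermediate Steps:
-955579/S = -955579/(-528107) = -955579*(-1/528107) = 955579/528107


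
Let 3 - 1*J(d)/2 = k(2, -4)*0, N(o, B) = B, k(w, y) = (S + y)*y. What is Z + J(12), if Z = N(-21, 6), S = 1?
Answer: 12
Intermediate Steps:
k(w, y) = y*(1 + y) (k(w, y) = (1 + y)*y = y*(1 + y))
Z = 6
J(d) = 6 (J(d) = 6 - 2*(-4*(1 - 4))*0 = 6 - 2*(-4*(-3))*0 = 6 - 24*0 = 6 - 2*0 = 6 + 0 = 6)
Z + J(12) = 6 + 6 = 12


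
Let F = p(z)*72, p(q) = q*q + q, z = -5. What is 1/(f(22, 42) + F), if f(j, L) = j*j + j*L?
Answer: 1/2848 ≈ 0.00035112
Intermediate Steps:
p(q) = q + q**2 (p(q) = q**2 + q = q + q**2)
f(j, L) = j**2 + L*j
F = 1440 (F = -5*(1 - 5)*72 = -5*(-4)*72 = 20*72 = 1440)
1/(f(22, 42) + F) = 1/(22*(42 + 22) + 1440) = 1/(22*64 + 1440) = 1/(1408 + 1440) = 1/2848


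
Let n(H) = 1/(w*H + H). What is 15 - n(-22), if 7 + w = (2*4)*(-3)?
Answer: 9899/660 ≈ 14.998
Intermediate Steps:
w = -31 (w = -7 + (2*4)*(-3) = -7 + 8*(-3) = -7 - 24 = -31)
n(H) = -1/(30*H) (n(H) = 1/(-31*H + H) = 1/(-30*H) = -1/(30*H))
15 - n(-22) = 15 - (-1)/(30*(-22)) = 15 - (-1)*(-1)/(30*22) = 15 - 1*1/660 = 15 - 1/660 = 9899/660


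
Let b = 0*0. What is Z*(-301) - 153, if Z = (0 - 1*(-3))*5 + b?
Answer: -4668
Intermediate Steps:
b = 0
Z = 15 (Z = (0 - 1*(-3))*5 + 0 = (0 + 3)*5 + 0 = 3*5 + 0 = 15 + 0 = 15)
Z*(-301) - 153 = 15*(-301) - 153 = -4515 - 153 = -4668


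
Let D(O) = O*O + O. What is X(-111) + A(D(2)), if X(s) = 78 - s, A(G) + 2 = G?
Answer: 193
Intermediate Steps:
D(O) = O + O**2 (D(O) = O**2 + O = O + O**2)
A(G) = -2 + G
X(-111) + A(D(2)) = (78 - 1*(-111)) + (-2 + 2*(1 + 2)) = (78 + 111) + (-2 + 2*3) = 189 + (-2 + 6) = 189 + 4 = 193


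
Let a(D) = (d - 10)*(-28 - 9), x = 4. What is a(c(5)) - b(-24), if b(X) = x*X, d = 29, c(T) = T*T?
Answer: -607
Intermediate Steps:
c(T) = T**2
a(D) = -703 (a(D) = (29 - 10)*(-28 - 9) = 19*(-37) = -703)
b(X) = 4*X
a(c(5)) - b(-24) = -703 - 4*(-24) = -703 - 1*(-96) = -703 + 96 = -607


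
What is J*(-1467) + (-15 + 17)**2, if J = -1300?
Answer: 1907104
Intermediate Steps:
J*(-1467) + (-15 + 17)**2 = -1300*(-1467) + (-15 + 17)**2 = 1907100 + 2**2 = 1907100 + 4 = 1907104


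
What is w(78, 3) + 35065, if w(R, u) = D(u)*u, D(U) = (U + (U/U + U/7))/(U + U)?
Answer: 490941/14 ≈ 35067.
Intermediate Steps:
D(U) = (1 + 8*U/7)/(2*U) (D(U) = (U + (1 + U*(⅐)))/((2*U)) = (U + (1 + U/7))*(1/(2*U)) = (1 + 8*U/7)*(1/(2*U)) = (1 + 8*U/7)/(2*U))
w(R, u) = ½ + 4*u/7 (w(R, u) = ((7 + 8*u)/(14*u))*u = ½ + 4*u/7)
w(78, 3) + 35065 = (½ + (4/7)*3) + 35065 = (½ + 12/7) + 35065 = 31/14 + 35065 = 490941/14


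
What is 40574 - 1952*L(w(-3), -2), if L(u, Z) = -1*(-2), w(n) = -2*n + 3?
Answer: 36670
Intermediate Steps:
w(n) = 3 - 2*n
L(u, Z) = 2
40574 - 1952*L(w(-3), -2) = 40574 - 1952*2 = 40574 - 3904 = 36670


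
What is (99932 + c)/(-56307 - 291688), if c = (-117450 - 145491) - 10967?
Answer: 173976/347995 ≈ 0.49994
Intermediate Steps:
c = -273908 (c = -262941 - 10967 = -273908)
(99932 + c)/(-56307 - 291688) = (99932 - 273908)/(-56307 - 291688) = -173976/(-347995) = -173976*(-1/347995) = 173976/347995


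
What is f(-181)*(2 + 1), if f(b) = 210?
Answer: 630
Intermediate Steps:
f(-181)*(2 + 1) = 210*(2 + 1) = 210*3 = 630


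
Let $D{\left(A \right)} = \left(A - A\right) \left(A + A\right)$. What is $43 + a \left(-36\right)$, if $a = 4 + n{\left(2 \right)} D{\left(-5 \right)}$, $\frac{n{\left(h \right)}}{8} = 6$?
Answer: $-101$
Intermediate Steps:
$n{\left(h \right)} = 48$ ($n{\left(h \right)} = 8 \cdot 6 = 48$)
$D{\left(A \right)} = 0$ ($D{\left(A \right)} = 0 \cdot 2 A = 0$)
$a = 4$ ($a = 4 + 48 \cdot 0 = 4 + 0 = 4$)
$43 + a \left(-36\right) = 43 + 4 \left(-36\right) = 43 - 144 = -101$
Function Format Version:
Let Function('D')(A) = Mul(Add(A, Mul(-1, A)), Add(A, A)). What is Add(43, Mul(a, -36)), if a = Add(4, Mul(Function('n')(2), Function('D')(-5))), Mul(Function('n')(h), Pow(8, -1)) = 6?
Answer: -101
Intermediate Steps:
Function('n')(h) = 48 (Function('n')(h) = Mul(8, 6) = 48)
Function('D')(A) = 0 (Function('D')(A) = Mul(0, Mul(2, A)) = 0)
a = 4 (a = Add(4, Mul(48, 0)) = Add(4, 0) = 4)
Add(43, Mul(a, -36)) = Add(43, Mul(4, -36)) = Add(43, -144) = -101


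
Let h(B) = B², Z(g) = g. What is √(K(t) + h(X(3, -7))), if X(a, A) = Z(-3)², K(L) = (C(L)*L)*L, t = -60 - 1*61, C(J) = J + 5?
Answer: 5*I*√67931 ≈ 1303.2*I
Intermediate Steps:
C(J) = 5 + J
t = -121 (t = -60 - 61 = -121)
K(L) = L²*(5 + L) (K(L) = ((5 + L)*L)*L = (L*(5 + L))*L = L²*(5 + L))
X(a, A) = 9 (X(a, A) = (-3)² = 9)
√(K(t) + h(X(3, -7))) = √((-121)²*(5 - 121) + 9²) = √(14641*(-116) + 81) = √(-1698356 + 81) = √(-1698275) = 5*I*√67931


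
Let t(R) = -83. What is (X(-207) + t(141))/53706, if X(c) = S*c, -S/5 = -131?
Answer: -67834/26853 ≈ -2.5261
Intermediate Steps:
S = 655 (S = -5*(-131) = 655)
X(c) = 655*c
(X(-207) + t(141))/53706 = (655*(-207) - 83)/53706 = (-135585 - 83)*(1/53706) = -135668*1/53706 = -67834/26853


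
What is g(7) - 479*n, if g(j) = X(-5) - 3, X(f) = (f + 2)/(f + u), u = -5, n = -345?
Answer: 1652523/10 ≈ 1.6525e+5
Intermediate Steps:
X(f) = (2 + f)/(-5 + f) (X(f) = (f + 2)/(f - 5) = (2 + f)/(-5 + f))
g(j) = -27/10 (g(j) = (2 - 5)/(-5 - 5) - 3 = -3/(-10) - 3 = -⅒*(-3) - 3 = 3/10 - 3 = -27/10)
g(7) - 479*n = -27/10 - 479*(-345) = -27/10 + 165255 = 1652523/10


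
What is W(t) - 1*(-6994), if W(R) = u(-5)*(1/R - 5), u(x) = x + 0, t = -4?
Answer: 28081/4 ≈ 7020.3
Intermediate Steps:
u(x) = x
W(R) = 25 - 5/R (W(R) = -5*(1/R - 5) = -5*(-5 + 1/R) = 25 - 5/R)
W(t) - 1*(-6994) = (25 - 5/(-4)) - 1*(-6994) = (25 - 5*(-¼)) + 6994 = (25 + 5/4) + 6994 = 105/4 + 6994 = 28081/4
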